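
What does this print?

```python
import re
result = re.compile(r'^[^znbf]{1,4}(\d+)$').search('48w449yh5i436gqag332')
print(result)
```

This matches anchored at the start of the string; then 1 to 4 of any character except [znbf]; then one or more of a digit (captured); then anchored at the end.
`re.search` scans for the first position where the pattern succeeds.
Here no position works, so the call returns None.

None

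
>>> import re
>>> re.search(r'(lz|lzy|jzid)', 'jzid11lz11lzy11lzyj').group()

'jzid'

`re.search` scans for the first position where the pattern succeeds.
The match spans [0:4] → 'jzid'.
Captured: group 1 = 'jzid'.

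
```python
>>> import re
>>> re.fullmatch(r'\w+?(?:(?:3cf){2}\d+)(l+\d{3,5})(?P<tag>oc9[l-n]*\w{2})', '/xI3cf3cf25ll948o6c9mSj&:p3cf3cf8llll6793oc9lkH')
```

None

This matches one or more of a word character (lazy); then the literal '3cf' repeated 2 times, then one or more of a digit (non-capturing group); then one or more of the literal 'l', then 3 to 5 of a digit (captured); then the literal 'oc9', then zero or more of a character in [l-n], then exactly 2 of a word character (captured as 'tag').
`re.fullmatch` is like wrapping the pattern in `^…$` (in single-line mode).
Here there's no way to consume every character, so the call returns None.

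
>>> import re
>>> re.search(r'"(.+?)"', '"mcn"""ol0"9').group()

'"mcn"'

A `+?`/`*?`/`{m,n}?` starts at its minimum and grows only as far as needed for what follows to match.
Unlike `match`, `search` isn't anchored — it looks for the pattern anywhere in the string.
The match spans [0:5] → '"mcn"'.
Captured: group 1 = 'mcn'.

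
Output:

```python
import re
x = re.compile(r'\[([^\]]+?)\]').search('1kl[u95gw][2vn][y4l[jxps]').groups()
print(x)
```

('u95gw',)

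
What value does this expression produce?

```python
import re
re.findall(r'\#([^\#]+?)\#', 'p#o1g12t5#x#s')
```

['o1g12t5']

One capturing group, so `findall` returns just the captured substring from the one match — 1 in all.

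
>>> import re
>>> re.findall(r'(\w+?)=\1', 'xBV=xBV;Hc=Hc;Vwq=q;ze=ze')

['xBV', 'Hc', 'q', 'ze']

A backreference is literal: `\1` must see the identical characters the first group matched.
Matches: at [0:7] match 'xBV=xBV', group 1 = 'xBV'; at [8:13] match 'Hc=Hc', group 1 = 'Hc'; at [16:19] match 'q=q', group 1 = 'q'; at [20:25] match 'ze=ze', group 1 = 'ze'.
One capturing group, so `findall` returns just the captured substring from each match — 4 in all.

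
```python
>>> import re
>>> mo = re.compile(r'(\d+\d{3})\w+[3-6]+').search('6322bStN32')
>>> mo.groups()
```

This matches one or more of a digit, then exactly 3 of a digit (captured); then one or more of a word character, then one or more of a character in [3-6].
Unlike `match`, `search` isn't anchored — it looks for the pattern anywhere in the string.
The match spans [0:9] → '6322bStN3'.
Captured: group 1 = '6322'.

('6322',)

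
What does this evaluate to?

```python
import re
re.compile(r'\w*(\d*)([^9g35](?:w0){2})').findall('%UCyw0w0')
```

[('', 'yw0w0')]

Pattern: zero or more of a word character; then zero or more of a digit (captured); then any character except [9g35], then the literal 'w0' repeated 2 times (captured).
Multiple groups make `findall` return tuples — one 2-tuple for the one match.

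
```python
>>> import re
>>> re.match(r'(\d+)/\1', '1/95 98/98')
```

None

`\1` is not a pattern — it's the concrete string captured by group 1, re-applied verbatim.
With `match`, the pattern is implicitly anchored at the beginning.
Here the pattern fails at index 0, so the call returns None.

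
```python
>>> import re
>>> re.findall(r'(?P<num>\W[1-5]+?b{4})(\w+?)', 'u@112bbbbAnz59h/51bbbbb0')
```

Lazy quantifiers expand one character at a time until the remainder of the pattern can match.
`findall` packs the 2 group values into a tuple for every match.

[('@112bbbb', 'A'), ('/51bbbb', 'b')]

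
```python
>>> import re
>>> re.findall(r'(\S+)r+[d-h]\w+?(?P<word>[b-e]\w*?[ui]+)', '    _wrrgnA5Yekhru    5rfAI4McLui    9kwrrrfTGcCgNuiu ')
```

[('_wr', 'ekhru'), ('5', 'cLui'), ('9kwrr', 'cCgNuiu')]

This matches one or more of a non-whitespace character (captured); then one or more of a literal 'r', then a character in [d-h], then one or more of a word character (lazy); then a character in [b-e], then zero or more of a word character (lazy), then one or more of one of [ui] (captured as 'word').
Multiple groups make `findall` return tuples — one 2-tuple for each match.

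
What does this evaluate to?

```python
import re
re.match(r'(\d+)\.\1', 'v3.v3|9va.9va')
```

None

`\1` is not a pattern — it's the concrete string captured by group 1, re-applied verbatim.
`re.match` only tries the pattern at the start of the string.
Here position 0 doesn't satisfy it, so the call returns None.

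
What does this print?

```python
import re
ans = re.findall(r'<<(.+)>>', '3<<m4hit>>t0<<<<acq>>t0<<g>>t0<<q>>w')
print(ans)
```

['m4hit>>t0<<<<acq>>t0<<g>>t0<<q']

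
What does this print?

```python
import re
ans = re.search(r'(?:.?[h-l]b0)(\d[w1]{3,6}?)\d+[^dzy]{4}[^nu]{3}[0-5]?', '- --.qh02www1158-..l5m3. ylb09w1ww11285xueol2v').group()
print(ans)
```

ylb09w1ww11285xueol2v

The match spans [25:46] → 'ylb09w1ww11285xueol2v'.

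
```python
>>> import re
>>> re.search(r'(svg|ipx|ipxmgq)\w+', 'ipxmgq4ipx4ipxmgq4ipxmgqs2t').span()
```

(0, 27)

The match spans [0:27] → 'ipxmgq4ipx4ipxmgq4ipxmgqs2t'.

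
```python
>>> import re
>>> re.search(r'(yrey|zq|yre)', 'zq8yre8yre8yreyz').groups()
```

`re.search` tries every starting position until one works.
The match spans [0:2] → 'zq'.
Captured: group 1 = 'zq'.

('zq',)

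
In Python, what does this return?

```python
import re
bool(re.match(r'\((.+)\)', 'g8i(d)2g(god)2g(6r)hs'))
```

False

With `match`, the pattern is implicitly anchored at the beginning.
Here position 0 doesn't satisfy it, so the call returns None, and `bool(None)` is False.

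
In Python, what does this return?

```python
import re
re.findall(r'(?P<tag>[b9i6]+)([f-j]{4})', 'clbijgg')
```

This matches one or more of one of [b9i6] (captured as 'tag'); then exactly 4 of a character in [f-j] (captured).
Scanning left to right: at [2:7] match 'bijgg', groups = ('b', 'ijgg').
With 2 capturing groups, `findall` returns a 2-tuple per match.

[('b', 'ijgg')]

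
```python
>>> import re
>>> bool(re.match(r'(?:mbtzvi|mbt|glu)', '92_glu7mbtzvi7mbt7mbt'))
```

With `match`, the pattern is implicitly anchored at the beginning.
Here the pattern fails at index 0, so the call returns None, and `bool(None)` is False.

False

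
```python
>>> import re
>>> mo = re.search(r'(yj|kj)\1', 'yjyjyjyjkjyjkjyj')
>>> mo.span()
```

(0, 4)

`\1` is not a pattern — it's the concrete string captured by group 1, re-applied verbatim.
The match spans [0:4] → 'yjyj'.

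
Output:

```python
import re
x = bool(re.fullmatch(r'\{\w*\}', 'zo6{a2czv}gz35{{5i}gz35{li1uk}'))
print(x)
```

For `fullmatch`, every character of the input must be accounted for by the pattern.
Here there's no way to consume every character, so the call returns None, and `bool(None)` is False.

False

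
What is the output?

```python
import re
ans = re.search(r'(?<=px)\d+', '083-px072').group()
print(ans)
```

Because the assertion is zero-width, the text it checks is not consumed and won't appear in the result.
`search` walks the string left to right and returns the first match it finds.
The match spans [6:9] → '072'.

072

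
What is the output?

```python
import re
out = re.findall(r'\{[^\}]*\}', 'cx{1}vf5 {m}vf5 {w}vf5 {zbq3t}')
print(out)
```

['{1}', '{m}', '{w}', '{zbq3t}']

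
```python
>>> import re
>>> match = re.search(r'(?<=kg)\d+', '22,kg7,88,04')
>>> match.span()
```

Lookahead/lookbehind check context without consuming it, so the matched span excludes the asserted characters.
`search` walks the string left to right and returns the first match it finds.
The match spans [5:6] → '7'.

(5, 6)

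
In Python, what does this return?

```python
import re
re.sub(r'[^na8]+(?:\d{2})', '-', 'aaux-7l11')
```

This matches one or more of any character except [na8]; then exactly 2 of a digit (non-capturing group).
Each match is replaced by '-'.

'aa-'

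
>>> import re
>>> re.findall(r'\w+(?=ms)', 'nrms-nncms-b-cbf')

['nr', 'nnc']

The lookaround is zero-width — it requires the adjacent text to match without consuming it, so the asserted text isn't part of the match.
No capturing groups, so `findall` returns the 2 full match strings.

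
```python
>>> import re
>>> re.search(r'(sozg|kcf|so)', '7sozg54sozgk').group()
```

'sozg'

`|` is ordered: at each position the engine commits to the first alternative that works.
`search` walks the string left to right and returns the first match it finds.
The match spans [1:5] → 'sozg'.
Captured: group 1 = 'sozg'.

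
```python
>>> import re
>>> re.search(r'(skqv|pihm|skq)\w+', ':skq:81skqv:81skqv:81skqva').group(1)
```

`search` walks the string left to right and returns the first match it finds.
The match spans [7:11] → 'skqv'.
Captured: group 1 = 'skq'.

'skq'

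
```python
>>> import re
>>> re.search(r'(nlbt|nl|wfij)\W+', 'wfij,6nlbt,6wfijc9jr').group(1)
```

'wfij'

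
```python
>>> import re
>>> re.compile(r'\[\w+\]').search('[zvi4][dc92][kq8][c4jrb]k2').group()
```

'[zvi4]'

The match spans [0:6] → '[zvi4]'.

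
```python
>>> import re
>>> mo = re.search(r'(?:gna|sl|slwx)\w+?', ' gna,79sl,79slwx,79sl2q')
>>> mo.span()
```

The match spans [12:15] → 'slw'.

(12, 15)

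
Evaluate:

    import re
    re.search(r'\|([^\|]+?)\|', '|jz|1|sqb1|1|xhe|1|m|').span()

(0, 4)

`re.search` tries every starting position until one works.
The match spans [0:4] → '|jz|'.
Captured: group 1 = 'jz'.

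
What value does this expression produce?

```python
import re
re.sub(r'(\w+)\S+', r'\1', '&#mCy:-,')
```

Pattern: one or more of a word character (captured); then one or more of a non-whitespace character.
Matches: at [2:8] → 'mCy:-,'.
`\1` in the replacement pulls in group 1's text for each match.

'&#mCy'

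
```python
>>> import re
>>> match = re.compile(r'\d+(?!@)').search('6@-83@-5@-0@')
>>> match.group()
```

'8'

`(?!…)`/`(?<!…)` only lets a position through if the neighbouring text does NOT match; no characters are consumed.
The match spans [3:4] → '8'.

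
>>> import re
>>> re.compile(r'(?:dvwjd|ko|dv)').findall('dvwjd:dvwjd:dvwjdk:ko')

The regex engine tests alternatives in the order written; an earlier branch that matches wins even if a later one would match more.
Scanning left to right: at [0:5] → 'dvwjd'; at [6:11] → 'dvwjd'; at [12:17] → 'dvwjd'; at [19:21] → 'ko'.
With no groups in the pattern, `findall` gives back each whole match — 4 here.

['dvwjd', 'dvwjd', 'dvwjd', 'ko']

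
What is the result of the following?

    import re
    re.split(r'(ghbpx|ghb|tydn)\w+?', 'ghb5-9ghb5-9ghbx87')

['', 'ghb', '-9', 'ghb', '-9', 'ghb', '87']

Matches to split on: at [0:4] → 'ghb5'; at [6:10] → 'ghb5'; at [12:16] → 'ghbx'.
The group in the pattern means `split` returns the separators' captures alongside the pieces.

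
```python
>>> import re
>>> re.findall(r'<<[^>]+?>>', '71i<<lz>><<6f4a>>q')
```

['<<lz>>', '<<6f4a>>']

`findall` yields the raw match text (2 of them) because the pattern has no groups.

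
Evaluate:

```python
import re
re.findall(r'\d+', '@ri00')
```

The pattern matches one or more of a digit.
Scanning left to right: at [3:5] → '00'.
With no groups in the pattern, `findall` gives back each whole match — 1 here.

['00']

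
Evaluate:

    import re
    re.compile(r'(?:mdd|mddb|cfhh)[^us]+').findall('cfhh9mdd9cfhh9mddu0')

['cfhh9mdd9cfhh9mdd']

Matches: at [0:17] → 'cfhh9mdd9cfhh9mdd'.
Since nothing is captured, `findall` lists the 1 matched substring directly.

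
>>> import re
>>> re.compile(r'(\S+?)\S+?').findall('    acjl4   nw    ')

['a', 'j', 'n']

Because the quantifier is non-greedy, it stops expanding at the earliest point where the rest of the pattern can succeed.
With a single group, `findall` returns only what that group captured — 3 items.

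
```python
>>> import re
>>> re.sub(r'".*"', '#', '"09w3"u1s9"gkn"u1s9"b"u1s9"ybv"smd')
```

'#smd'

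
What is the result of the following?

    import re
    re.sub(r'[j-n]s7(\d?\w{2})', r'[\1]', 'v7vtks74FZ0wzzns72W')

This matches a character in [j-n], then the literal 's7'; then optionally a digit, then exactly 2 of a word character (captured).
Matches: at [4:10] → 'ks74FZ'; at [14:19] → 'ns72W'.
Each match is replaced using the text its own group 1 captured.

'v7vt[4FZ]0wzz[2W]'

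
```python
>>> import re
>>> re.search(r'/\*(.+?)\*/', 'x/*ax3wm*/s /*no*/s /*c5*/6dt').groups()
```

('ax3wm',)

The match spans [1:10] → '/*ax3wm*/'.
Captured: group 1 = 'ax3wm'.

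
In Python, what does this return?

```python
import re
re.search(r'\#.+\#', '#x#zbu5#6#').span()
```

(0, 10)

The match spans [0:10] → '#x#zbu5#6#'.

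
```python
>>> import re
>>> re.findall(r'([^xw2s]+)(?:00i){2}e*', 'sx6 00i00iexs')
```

This matches one or more of any character except [xw2s] (captured); then the literal '00i' repeated 2 times, then zero or more of a literal 'e'.
Walking the string: at [2:11] match '6 00i00ie', group 1 = '6 '.
One capturing group, so `findall` returns just the captured substring from the one match — 1 in all.

['6 ']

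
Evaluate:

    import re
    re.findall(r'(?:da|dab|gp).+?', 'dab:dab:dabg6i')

Alternation isn't longest-match — the leftmost alternative that fits at this position is chosen.
`findall` yields the raw match text (3 of them) because the pattern has no groups.

['dab', 'dab', 'dab']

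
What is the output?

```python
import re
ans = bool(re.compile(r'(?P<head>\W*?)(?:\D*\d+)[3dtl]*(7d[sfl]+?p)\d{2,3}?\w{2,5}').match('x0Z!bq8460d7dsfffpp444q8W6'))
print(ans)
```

This matches zero or more of a non-word character (lazy) (captured as 'head'); then zero or more of a non-digit, then one or more of a digit (non-capturing group); then zero or more of one of [3dtl]; then the literal '7d', then one or more of one of [sfl] (lazy), then a literal 'p' (captured); then 2 to 3 of a digit (lazy), then 2 to 5 of a word character.
`re.match` only tries the pattern at the start of the string.
Here the string doesn't start with a match, so the call returns None, and `bool(None)` is False.

False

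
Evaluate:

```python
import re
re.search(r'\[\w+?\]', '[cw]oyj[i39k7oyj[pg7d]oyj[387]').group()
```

'[cw]'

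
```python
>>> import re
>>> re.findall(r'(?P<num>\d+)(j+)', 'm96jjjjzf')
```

With 2 capturing groups, `findall` returns a 2-tuple per match.

[('96', 'jjjj')]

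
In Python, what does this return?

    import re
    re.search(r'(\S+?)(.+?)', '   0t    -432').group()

'0t'

The pattern matches one or more of a non-whitespace character (lazy) (captured); then one or more of any character (lazy) (captured).
A non-greedy quantifier consumes as few characters as it can — just enough that the remainder of the pattern still matches from where it stops; whatever follows it matches normally.
Unlike `match`, `search` isn't anchored — it looks for the pattern anywhere in the string.
The match spans [3:5] → '0t'.
Captured: group 1 = '0', group 2 = 't'.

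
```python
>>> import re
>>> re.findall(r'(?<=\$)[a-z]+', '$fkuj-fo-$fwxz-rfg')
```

['fkuj', 'fwxz']

The positive lookaround only admits positions where the adjacent text matches; those characters stay outside the span.
Scanning left to right: at [1:5] → 'fkuj'; at [10:14] → 'fwxz'.
With no groups in the pattern, `findall` gives back each whole match — 2 here.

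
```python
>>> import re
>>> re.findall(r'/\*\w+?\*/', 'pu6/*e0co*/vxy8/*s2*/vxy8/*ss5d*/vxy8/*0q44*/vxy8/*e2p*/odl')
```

With no groups in the pattern, `findall` gives back each whole match — 5 here.

['/*e0co*/', '/*s2*/', '/*ss5d*/', '/*0q44*/', '/*e2p*/']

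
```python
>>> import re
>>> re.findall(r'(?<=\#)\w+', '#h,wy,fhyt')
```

['h']

Lookahead/lookbehind check context without consuming it, so the matched span excludes the asserted characters.
Matches: at [1:2] → 'h'.
No capturing groups, so `findall` returns the 1 full match string.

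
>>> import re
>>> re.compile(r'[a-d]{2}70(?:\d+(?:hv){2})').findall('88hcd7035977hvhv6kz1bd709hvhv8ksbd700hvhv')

['cd7035977hvhv', 'bd709hvhv', 'bd700hvhv']

Since nothing is captured, `findall` lists the 3 matched substrings directly.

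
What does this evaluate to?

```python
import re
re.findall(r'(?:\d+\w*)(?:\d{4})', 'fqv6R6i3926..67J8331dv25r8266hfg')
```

['6R6i3926', '67J8331dv25r8266']

Since nothing is captured, `findall` lists the 2 matched substrings directly.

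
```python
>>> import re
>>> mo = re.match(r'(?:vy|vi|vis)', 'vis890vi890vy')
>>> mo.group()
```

Alternation isn't longest-match — the leftmost alternative that fits at this position is chosen.
With `match`, the pattern is implicitly anchored at the beginning.
The match spans [0:2] → 'vi'.

'vi'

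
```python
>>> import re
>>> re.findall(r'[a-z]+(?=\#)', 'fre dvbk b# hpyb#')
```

Lookahead/lookbehind check context without consuming it, so the matched span excludes the asserted characters.
No capturing groups, so `findall` returns the 2 full match strings.

['b', 'hpyb']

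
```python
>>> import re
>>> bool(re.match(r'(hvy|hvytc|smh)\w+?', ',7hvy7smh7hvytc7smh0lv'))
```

False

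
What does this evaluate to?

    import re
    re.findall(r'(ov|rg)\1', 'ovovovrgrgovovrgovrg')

['ov', 'rg', 'ov']

`\1` is not a pattern — it's the concrete string captured by group 1, re-applied verbatim.
Because there's exactly one group, `findall` drops the full match and keeps group 1 from each hit.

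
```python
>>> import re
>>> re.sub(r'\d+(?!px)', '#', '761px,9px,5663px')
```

`(?!…)`/`(?<!…)` only lets a position through if the neighbouring text does NOT match; no characters are consumed.
Matches: at [0:2] → '76'; at [10:13] → '566'.
Each match is replaced by '#'.

'#1px,9px,#3px'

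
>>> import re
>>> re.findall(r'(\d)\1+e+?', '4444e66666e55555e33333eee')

`\1` is not a pattern — it's the concrete string captured by group 1, re-applied verbatim.
With a single group, `findall` returns only what that group captured — 4 items.

['4', '6', '5', '3']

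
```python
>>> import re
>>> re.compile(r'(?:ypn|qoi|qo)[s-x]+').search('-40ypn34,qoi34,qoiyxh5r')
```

None

Here nothing in the string fits, so the call returns None.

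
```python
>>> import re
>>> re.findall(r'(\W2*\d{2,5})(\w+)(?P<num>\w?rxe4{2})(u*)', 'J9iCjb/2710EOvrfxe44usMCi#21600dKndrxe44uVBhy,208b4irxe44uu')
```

Pattern: a non-word character, then zero or more of a literal '2', then 2 to 5 of a digit (captured); then one or more of a word character (captured); then optionally a word character, then the literal 'rxe', then exactly 2 of a literal '4' (captured as 'num'); then zero or more of a literal 'u' (captured).
Walking the string: at [25:41] match '#21600dKndrxe44u', groups = ('#21600', 'dKnd', 'rxe44', 'u'); at [45:59] match ',208b4irxe44uu', groups = (',208', 'b4i', 'rxe44', 'uu').
With 4 capturing groups, `findall` returns a 4-tuple per match.

[('#21600', 'dKnd', 'rxe44', 'u'), (',208', 'b4i', 'rxe44', 'uu')]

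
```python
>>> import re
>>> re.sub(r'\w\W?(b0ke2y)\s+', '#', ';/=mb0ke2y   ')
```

Pattern: a word character, then optionally a non-word character; then the literal 'b0k', then the literal 'e2y' (captured); then one or more of whitespace.
Every occurrence is swapped for '#'.

';/=#'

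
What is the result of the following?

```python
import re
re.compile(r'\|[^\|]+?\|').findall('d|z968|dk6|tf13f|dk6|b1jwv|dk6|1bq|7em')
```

['|z968|', '|tf13f|', '|b1jwv|', '|1bq|']

Matches: at [1:7] → '|z968|'; at [10:17] → '|tf13f|'; at [20:27] → '|b1jwv|'; at [30:35] → '|1bq|'.
No capturing groups, so `findall` returns the 4 full match strings.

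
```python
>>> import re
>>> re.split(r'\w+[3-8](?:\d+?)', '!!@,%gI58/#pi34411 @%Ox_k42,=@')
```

['!!@,%', '/#', '1 @%', ',=@']

The `?` after the quantifier makes it lazy — it takes as little as possible before letting the rest of the pattern try.
Splitting on the pattern gives 4 pieces.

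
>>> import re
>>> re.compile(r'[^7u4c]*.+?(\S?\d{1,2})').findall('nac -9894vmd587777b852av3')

['-98', 'd58', '777', '3']

Pattern: zero or more of any character except [7u4c], then one or more of any character (lazy); then optionally a non-whitespace character, then 1 to 2 of a digit (captured).
Matches: at [0:7] match 'nac -98', group 1 = '-98'; at [7:14] match '94vmd58', group 1 = 'd58'; at [14:18] match '7777', group 1 = '777'; at [18:25] match 'b852av3', group 1 = '3'.
Because there's exactly one group, `findall` drops the full match and keeps group 1 from each hit.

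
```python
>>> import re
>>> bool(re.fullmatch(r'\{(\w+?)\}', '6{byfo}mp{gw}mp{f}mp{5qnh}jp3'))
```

`re.fullmatch` is like wrapping the pattern in `^…$` (in single-line mode).
Here the string isn't matched end-to-end, so the call returns None, and `bool(None)` is False.

False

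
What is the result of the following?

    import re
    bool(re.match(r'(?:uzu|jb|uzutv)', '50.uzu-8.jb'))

False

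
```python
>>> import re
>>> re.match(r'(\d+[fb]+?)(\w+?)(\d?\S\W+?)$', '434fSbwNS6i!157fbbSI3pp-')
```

None

Pattern: one or more of a digit, then one or more of one of [fb] (lazy) (captured); then one or more of a word character (lazy) (captured); then optionally a digit, then a non-whitespace character, then one or more of a non-word character (lazy) (captured); then anchored at the end.
With `match`, the pattern is implicitly anchored at the beginning.
Here position 0 doesn't satisfy it, so the call returns None.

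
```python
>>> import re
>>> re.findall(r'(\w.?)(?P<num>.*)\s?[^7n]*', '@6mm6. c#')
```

[('6m', 'm6. c#')]

This matches a word character, then optionally any character (captured); then zero or more of any character (captured as 'num'); then optionally whitespace, then zero or more of any character except [7n].
Multiple groups make `findall` return tuples — one 2-tuple for the one match.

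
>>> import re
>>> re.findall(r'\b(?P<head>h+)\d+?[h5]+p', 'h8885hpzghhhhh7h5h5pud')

['h']

This matches a word boundary (`\b`, zero-width); then one or more of a literal 'h' (captured as 'head'); then one or more of a digit (lazy), then one or more of one of [h5], then the literal 'p'.
Matches: at [0:7] match 'h8885hp', group 1 = 'h'.
With a single group, `findall` returns only what that group captured — 1 item.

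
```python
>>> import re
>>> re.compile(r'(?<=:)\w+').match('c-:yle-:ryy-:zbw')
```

The `(?=…)`/`(?<=…)` assertion just peeks at neighbouring text; it doesn't advance the match position.
`re.match` only tries the pattern at the start of the string.
Here position 0 doesn't satisfy it, so the call returns None.

None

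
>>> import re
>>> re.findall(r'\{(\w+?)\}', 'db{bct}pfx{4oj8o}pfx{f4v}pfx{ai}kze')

One capturing group, so `findall` returns just the captured substring from each match — 4 in all.

['bct', '4oj8o', 'f4v', 'ai']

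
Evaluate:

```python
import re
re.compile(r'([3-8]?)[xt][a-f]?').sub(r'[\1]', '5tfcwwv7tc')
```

This matches optionally a character in [3-8] (captured); then one of [xt], then optionally a character in [a-f].
Matches: at [0:3] → '5tf'; at [7:10] → '7tc'.
The replacement refers to a captured group, so each match is rewritten using its own captured text.

'[5]cwwv[7]'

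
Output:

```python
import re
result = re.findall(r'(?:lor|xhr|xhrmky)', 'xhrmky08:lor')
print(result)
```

Alternation isn't longest-match — the leftmost alternative that fits at this position is chosen.
Matches: at [0:3] → 'xhr'; at [9:12] → 'lor'.
With no groups in the pattern, `findall` gives back each whole match — 2 here.

['xhr', 'lor']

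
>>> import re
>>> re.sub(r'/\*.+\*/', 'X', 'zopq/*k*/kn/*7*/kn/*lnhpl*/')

'zopqX'

`sub` substitutes 'X' at each match site.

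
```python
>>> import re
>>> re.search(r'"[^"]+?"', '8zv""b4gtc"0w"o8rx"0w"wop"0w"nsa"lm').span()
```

`re.search` scans for the first position where the pattern succeeds.
The match spans [4:11] → '"b4gtc"'.

(4, 11)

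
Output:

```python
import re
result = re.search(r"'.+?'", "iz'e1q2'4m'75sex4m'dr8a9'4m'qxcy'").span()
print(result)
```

(2, 8)

`re.search` scans for the first position where the pattern succeeds.
The match spans [2:8] → "'e1q2'".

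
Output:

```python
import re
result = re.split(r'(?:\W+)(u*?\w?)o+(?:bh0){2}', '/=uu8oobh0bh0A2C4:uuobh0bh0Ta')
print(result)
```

['', 'uu8', 'A2C4', 'uu', 'Ta']

This matches one or more of a non-word character (non-capturing group); then zero or more of the literal 'u' (lazy), then optionally a word character (captured); then one or more of the literal 'o', then the literal 'bh0' repeated 2 times.
Matches to split on: at [0:13] → '/=uu8oobh0bh0'; at [17:27] → ':uuobh0bh0'.
With a capturing group present, the delimiter's captured portion is kept in the result list.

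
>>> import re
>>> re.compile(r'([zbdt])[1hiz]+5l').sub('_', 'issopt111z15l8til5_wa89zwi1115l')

The pattern matches one of [zbdt] (captured); then one or more of one of [1hiz], then the literal '5l'.
Every occurrence is swapped for '_'.

'issop_8til5_wa89zwi1115l'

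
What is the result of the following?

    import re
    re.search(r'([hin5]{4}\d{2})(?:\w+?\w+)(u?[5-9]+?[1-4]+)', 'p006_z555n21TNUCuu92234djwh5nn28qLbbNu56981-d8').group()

The match spans [6:43] → '555n21TNUCuu92234djwh5nn28qLbbNu56981'.

'555n21TNUCuu92234djwh5nn28qLbbNu56981'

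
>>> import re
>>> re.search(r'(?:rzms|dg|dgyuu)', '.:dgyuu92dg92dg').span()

(2, 4)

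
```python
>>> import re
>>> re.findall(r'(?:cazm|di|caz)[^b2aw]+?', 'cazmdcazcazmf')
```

The regex engine tests alternatives in the order written; an earlier branch that matches wins even if a later one would match more.
Since nothing is captured, `findall` lists the 2 matched substrings directly.

['cazmd', 'cazc']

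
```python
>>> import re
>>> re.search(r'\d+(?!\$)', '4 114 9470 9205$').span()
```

The negative lookaround is zero-width — it rules out positions where the adjacent text would match, without consuming anything.
`search` walks the string left to right and returns the first match it finds.
The match spans [0:1] → '4'.

(0, 1)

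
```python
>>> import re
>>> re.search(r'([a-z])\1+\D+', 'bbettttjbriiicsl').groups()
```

After group 1 captures some text, `\1` only succeeds where that same text appears again.
Unlike `match`, `search` isn't anchored — it looks for the pattern anywhere in the string.
The match spans [0:16] → 'bbettttjbriiicsl'.
Captured: group 1 = 'b'.

('b',)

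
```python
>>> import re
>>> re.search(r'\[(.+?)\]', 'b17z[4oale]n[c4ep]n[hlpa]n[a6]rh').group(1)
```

'4oale'

Because the quantifier is non-greedy, it stops expanding at the earliest point where the rest of the pattern can succeed.
`re.search` tries every starting position until one works.
The match spans [4:11] → '[4oale]'.
Captured: group 1 = '4oale'.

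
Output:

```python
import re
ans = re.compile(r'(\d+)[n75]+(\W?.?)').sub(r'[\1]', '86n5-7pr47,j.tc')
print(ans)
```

[86]pr[4].tc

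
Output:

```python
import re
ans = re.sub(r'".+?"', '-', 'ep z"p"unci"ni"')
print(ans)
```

ep z-unci-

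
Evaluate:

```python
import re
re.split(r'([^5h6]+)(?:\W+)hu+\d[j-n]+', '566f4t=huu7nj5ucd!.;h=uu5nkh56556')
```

['566', 'f4t', '5ucd!.;h=uu5nkh56556']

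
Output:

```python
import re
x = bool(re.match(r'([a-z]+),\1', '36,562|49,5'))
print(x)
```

`re.match` won't scan ahead — the pattern has to work from the very first character.
Here the pattern fails at index 0, so the call returns None, and `bool(None)` is False.

False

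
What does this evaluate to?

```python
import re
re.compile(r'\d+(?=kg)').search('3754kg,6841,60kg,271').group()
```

The `(?=…)`/`(?<=…)` assertion just peeks at neighbouring text; it doesn't advance the match position.
Unlike `match`, `search` isn't anchored — it looks for the pattern anywhere in the string.
The match spans [0:4] → '3754'.

'3754'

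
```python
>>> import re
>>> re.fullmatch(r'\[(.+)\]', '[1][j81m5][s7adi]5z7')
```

None

`re.fullmatch` requires the pattern to consume the entire string.
Here the pattern can't cover the whole string, so the call returns None.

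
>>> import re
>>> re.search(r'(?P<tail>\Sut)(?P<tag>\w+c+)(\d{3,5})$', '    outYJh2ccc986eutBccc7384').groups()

The match spans [4:28] → 'outYJh2ccc986eutBccc7384'.
Captured: group 1 = 'out', group 2 = 'YJh2ccc986eutBccc', group 3 = '7384'.

('out', 'YJh2ccc986eutBccc', '7384')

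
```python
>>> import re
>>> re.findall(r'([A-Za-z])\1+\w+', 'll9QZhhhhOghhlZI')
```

['l']

The backreference `\1` re-matches whatever the first group consumed, character for character.
Because there's exactly one group, `findall` drops the full match and keeps group 1 from the one hit.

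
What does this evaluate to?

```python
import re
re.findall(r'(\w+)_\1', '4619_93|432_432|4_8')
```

['9', '432']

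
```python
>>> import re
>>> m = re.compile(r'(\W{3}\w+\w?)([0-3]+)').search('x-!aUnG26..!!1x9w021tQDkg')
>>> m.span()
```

(10, 20)

The match spans [10:20] → '.!!1x9w021'.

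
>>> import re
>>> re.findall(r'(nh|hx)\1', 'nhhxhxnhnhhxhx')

['hx', 'nh', 'hx']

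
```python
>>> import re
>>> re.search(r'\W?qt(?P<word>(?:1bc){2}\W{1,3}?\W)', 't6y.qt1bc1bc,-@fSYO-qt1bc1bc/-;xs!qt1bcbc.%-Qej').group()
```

'.qt1bc1bc,-'

This matches optionally a non-word character, then the literal 'qt'; then the literal '1bc' repeated 2 times, then 1 to 3 of a non-word character (lazy), then a non-word character (captured as 'word').
Lazy quantifiers expand one character at a time until the remainder of the pattern can match.
`search` walks the string left to right and returns the first match it finds.
The match spans [3:14] → '.qt1bc1bc,-'.
Captured: group 1 = '1bc1bc,-'.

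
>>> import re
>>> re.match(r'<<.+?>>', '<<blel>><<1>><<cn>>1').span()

Lazy quantifiers expand one character at a time until the remainder of the pattern can match.
`re.match` only tries the pattern at the start of the string.
The match spans [0:8] → '<<blel>>'.

(0, 8)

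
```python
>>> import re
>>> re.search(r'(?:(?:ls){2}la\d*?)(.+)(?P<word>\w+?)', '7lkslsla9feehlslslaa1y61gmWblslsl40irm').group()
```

'lslslaa1y61gmWblslsl40irm'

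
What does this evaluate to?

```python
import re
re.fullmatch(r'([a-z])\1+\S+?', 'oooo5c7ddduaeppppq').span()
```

(0, 18)

For `fullmatch`, every character of the input must be accounted for by the pattern.
The match spans [0:18] → 'oooo5c7ddduaeppppq'.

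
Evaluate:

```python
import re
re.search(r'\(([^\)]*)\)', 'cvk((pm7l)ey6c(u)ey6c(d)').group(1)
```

'(pm7l'

The match spans [3:10] → '((pm7l)'.
Captured: group 1 = '(pm7l'.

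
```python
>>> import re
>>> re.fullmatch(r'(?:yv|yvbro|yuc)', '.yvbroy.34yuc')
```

None

For `fullmatch`, every character of the input must be accounted for by the pattern.
Here the pattern can't cover the whole string, so the call returns None.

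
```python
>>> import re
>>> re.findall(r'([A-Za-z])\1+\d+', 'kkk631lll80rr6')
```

['k', 'l', 'r']

After group 1 captures some text, `\1` only succeeds where that same text appears again.
One capturing group, so `findall` returns just the captured substring from each match — 3 in all.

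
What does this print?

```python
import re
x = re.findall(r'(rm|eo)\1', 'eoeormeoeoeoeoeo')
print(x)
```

['eo', 'eo', 'eo']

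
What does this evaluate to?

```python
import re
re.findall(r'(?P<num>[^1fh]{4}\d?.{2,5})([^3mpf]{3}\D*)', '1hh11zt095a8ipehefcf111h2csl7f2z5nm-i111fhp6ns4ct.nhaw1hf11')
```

[('zt095a8ip', 'ehefcf'), ('2csl7f2', 'z5nm-i'), ('p6ns4ct.nh', 'aw1hf')]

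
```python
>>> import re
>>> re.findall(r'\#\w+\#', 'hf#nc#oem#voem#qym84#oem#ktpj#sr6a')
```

['#nc#', '#voem#', '#oem#']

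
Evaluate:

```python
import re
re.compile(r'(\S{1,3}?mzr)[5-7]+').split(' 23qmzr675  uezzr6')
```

[' ', '23qmzr', '  uezzr6']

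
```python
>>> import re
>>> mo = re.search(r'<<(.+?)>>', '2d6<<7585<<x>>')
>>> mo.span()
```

(3, 14)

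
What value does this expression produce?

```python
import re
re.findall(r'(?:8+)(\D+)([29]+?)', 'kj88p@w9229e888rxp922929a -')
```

[('p@w', '9'), ('rxp', '9')]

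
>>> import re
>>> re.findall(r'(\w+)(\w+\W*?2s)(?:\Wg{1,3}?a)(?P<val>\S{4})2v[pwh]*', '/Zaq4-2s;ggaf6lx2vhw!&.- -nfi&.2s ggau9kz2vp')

This matches one or more of a word character (captured); then one or more of a word character, then zero or more of a non-word character (lazy), then the literal '2s' (captured); then a non-word character, then 1 to 3 of the literal 'g' (lazy), then the literal 'a' (non-capturing group); then exactly 4 of a non-whitespace character (captured as 'val'); then the literal '2v', then zero or more of one of [pwh].
Scanning left to right: at [1:20] match 'Zaq4-2s;ggaf6lx2vhw', groups = ('Zaq', '4-2s', 'f6lx'); at [26:44] match 'nfi&.2s ggau9kz2vp', groups = ('nf', 'i&.2s', 'u9kz').
3 groups means each result is a tuple of 3 captured strings — 2 here.

[('Zaq', '4-2s', 'f6lx'), ('nf', 'i&.2s', 'u9kz')]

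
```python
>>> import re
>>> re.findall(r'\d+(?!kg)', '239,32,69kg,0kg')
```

['239', '32', '6']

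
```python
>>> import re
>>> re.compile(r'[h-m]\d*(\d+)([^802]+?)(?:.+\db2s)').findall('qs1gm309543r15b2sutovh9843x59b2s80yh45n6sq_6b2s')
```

With 2 capturing groups, `findall` returns a 2-tuple per match.

[('3', 'r')]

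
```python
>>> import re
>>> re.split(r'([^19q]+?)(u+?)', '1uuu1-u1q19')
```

['1', 'u', 'u', 'u1', '-', 'u', '1q19']

This matches one or more of any character except [19q] (lazy) (captured); then one or more of a literal 'u' (lazy) (captured).
With the lazy modifier that quantifier settles for the fewest repetitions that let the rest of the pattern succeed (the atoms after it are unaffected and can still be greedy).
Matches to split on: at [1:3] → 'uu'; at [5:7] → '-u'.
With a capturing group present, the delimiter's captured portion is kept in the result list.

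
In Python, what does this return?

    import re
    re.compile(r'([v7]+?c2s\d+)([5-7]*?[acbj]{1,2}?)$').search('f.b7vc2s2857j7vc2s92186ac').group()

This matches one or more of one of [v7] (lazy), then the literal 'c2s', then one or more of a digit (captured); then zero or more of a character in [5-7] (lazy), then 1 to 2 of one of [acbj] (lazy) (captured); then anchored at the end.
`re.search` scans for the first position where the pattern succeeds.
The match spans [13:25] → '7vc2s92186ac'.
Captured: group 1 = '7vc2s92186', group 2 = 'ac'.

'7vc2s92186ac'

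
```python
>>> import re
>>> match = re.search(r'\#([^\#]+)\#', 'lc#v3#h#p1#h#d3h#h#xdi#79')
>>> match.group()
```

The match spans [2:6] → '#v3#'.

'#v3#'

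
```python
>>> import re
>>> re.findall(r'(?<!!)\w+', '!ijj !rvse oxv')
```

['jj', 'vse', 'oxv']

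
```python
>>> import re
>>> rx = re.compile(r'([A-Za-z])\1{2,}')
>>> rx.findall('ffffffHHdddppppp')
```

`\1` is not a pattern — it's the concrete string captured by group 1, re-applied verbatim.
Scanning left to right: at [0:6] match 'ffffff', group 1 = 'f'; at [8:11] match 'ddd', group 1 = 'd'; at [11:16] match 'ppppp', group 1 = 'p'.
Because there's exactly one group, `findall` drops the full match and keeps group 1 from each hit.

['f', 'd', 'p']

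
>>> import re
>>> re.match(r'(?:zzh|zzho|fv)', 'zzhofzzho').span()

(0, 3)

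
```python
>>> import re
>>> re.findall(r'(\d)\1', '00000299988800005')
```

['0', '0', '9', '8', '0', '0']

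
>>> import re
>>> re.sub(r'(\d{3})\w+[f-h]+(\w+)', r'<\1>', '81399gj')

'<813>'

Pattern: exactly 3 of a digit (captured); then one or more of a word character, then one or more of a character in [f-h]; then one or more of a word character (captured).
Matches: at [0:7] → '81399gj'.
`\1` in the replacement pulls in group 1's text for each match.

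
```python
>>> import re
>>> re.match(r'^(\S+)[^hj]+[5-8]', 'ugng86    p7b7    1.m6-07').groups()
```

('ugng86',)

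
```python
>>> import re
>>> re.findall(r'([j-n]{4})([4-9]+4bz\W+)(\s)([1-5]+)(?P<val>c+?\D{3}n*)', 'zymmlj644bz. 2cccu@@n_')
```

[('mmlj', '644bz.', ' ', '2', 'cccu')]

This matches exactly 4 of a character in [j-n] (captured); then one or more of a character in [4-9], then the literal '4bz', then one or more of a non-word character (captured); then whitespace (captured); then one or more of a character in [1-5] (captured); then one or more of a literal 'c' (lazy), then exactly 3 of a non-digit, then zero or more of a literal 'n' (captured as 'val').
`findall` packs the 5 group values into a tuple for every match.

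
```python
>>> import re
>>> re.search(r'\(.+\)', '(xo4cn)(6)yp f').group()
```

'(xo4cn)(6)'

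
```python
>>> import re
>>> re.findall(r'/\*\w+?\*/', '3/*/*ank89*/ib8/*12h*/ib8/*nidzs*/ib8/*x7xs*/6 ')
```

['/*ank89*/', '/*12h*/', '/*nidzs*/', '/*x7xs*/']

Matches: at [3:12] → '/*ank89*/'; at [15:22] → '/*12h*/'; at [25:34] → '/*nidzs*/'; at [37:45] → '/*x7xs*/'.
`findall` yields the raw match text (4 of them) because the pattern has no groups.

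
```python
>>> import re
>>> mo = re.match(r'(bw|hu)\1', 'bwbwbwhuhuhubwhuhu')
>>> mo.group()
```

'bwbw'

With `match`, the pattern is implicitly anchored at the beginning.
The match spans [0:4] → 'bwbw'.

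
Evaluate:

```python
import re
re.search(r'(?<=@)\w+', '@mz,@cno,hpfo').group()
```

'mz'

The `(?=…)`/`(?<=…)` assertion just peeks at neighbouring text; it doesn't advance the match position.
`search` walks the string left to right and returns the first match it finds.
The match spans [1:3] → 'mz'.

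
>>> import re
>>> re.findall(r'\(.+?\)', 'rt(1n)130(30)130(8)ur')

['(1n)', '(30)', '(8)']

Scanning left to right: at [2:6] → '(1n)'; at [9:13] → '(30)'; at [16:19] → '(8)'.
Since nothing is captured, `findall` lists the 3 matched substrings directly.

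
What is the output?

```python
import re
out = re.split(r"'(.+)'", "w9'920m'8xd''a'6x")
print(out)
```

['w9', "920m'8xd''a", '6x']

`re.split` interleaves the captured-group text with the surrounding fragments.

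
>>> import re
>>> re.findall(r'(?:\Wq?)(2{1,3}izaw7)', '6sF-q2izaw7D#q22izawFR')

['2izaw7']

This matches a non-word character, then optionally a literal 'q' (non-capturing group); then 1 to 3 of the literal '2', then the literal 'iz', then the literal 'aw7' (captured).
Walking the string: at [3:11] match '-q2izaw7', group 1 = '2izaw7'.
One capturing group, so `findall` returns just the captured substring from the one match — 1 in all.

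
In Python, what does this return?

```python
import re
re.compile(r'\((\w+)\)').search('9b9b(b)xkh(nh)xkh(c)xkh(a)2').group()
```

`re.search` tries every starting position until one works.
The match spans [4:7] → '(b)'.
Captured: group 1 = 'b'.

'(b)'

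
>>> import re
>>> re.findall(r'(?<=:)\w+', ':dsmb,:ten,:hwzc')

The lookaround is zero-width — it requires the adjacent text to match without consuming it, so the asserted text isn't part of the match.
Scanning left to right: at [1:5] → 'dsmb'; at [7:10] → 'ten'; at [12:16] → 'hwzc'.
With no groups in the pattern, `findall` gives back each whole match — 3 here.

['dsmb', 'ten', 'hwzc']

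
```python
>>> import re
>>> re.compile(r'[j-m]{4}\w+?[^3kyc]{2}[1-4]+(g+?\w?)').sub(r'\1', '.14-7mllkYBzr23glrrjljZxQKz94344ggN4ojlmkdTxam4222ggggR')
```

The pattern matches exactly 4 of a character in [j-m]; then one or more of a word character (lazy); then exactly 2 of any character except [3kyc], then one or more of a character in [1-4]; then one or more of the literal 'g' (lazy), then optionally a word character (captured).
Matches: at [5:17] → 'mllkYBzr23gl'; at [37:52] → 'jlmkdTxam4222gg'.
The replacement refers to a captured group, so each match is rewritten using its own captured text.

'.14-7glrrjljZxQKz94344ggN4oggggR'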